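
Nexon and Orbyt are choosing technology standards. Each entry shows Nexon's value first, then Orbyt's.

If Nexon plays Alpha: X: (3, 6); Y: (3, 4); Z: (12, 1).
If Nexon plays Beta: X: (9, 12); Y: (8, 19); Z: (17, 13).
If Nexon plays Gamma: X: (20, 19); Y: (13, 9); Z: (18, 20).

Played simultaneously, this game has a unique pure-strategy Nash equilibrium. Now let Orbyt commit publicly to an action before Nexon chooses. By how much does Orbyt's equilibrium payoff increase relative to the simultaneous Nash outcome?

0

Solve by backward induction (Orbyt leads).
- X: Nexon compares 3, 9, 20 and picks Gamma; Orbyt would get 19.
- Y: Nexon compares 3, 8, 13 and picks Gamma; Orbyt would get 9.
- Z: Nexon compares 12, 17, 18 and picks Gamma; Orbyt would get 20.
Among 19, 9, 20, the best is 20 at Z. Subgame-perfect outcome: (Gamma, Z) with payoffs (18, 20).
For the simultaneous game, intersect best replies.
Nexon's best replies: X→Gamma; Y→Gamma; Z→Gamma.
Orbyt's best replies: Alpha→X; Beta→Y; Gamma→Z.
Only (Gamma, Z) has each player best-responding; Nash payoffs (18, 20).
Orbyt's commitment gain: 20 − 20 = 0.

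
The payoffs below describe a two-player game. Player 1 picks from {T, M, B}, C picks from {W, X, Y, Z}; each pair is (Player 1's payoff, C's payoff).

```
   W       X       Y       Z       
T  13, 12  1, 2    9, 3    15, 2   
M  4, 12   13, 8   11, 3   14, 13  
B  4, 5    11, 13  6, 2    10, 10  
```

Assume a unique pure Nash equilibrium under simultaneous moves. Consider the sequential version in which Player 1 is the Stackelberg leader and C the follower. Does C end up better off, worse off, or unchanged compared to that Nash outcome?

better off

C best-responds to each possible Player 1 move:
- T: BR = W, leader payoff 13.
- M: BR = Z, leader payoff 14.
- B: BR = X, leader payoff 11.
Maximizing over 13, 14, 11, Player 1 chooses M. Subgame-perfect outcome: (M, Z) with payoffs (14, 13).
For the simultaneous game, intersect best replies.
Player 1's best replies: W→T; X→M; Y→M; Z→T.
C's best replies: T→W; M→Z; B→X.
Only (T, W) has each player best-responding; Nash payoffs (13, 12).
C earns 13 sequentially versus 12 at the Nash outcome: better off.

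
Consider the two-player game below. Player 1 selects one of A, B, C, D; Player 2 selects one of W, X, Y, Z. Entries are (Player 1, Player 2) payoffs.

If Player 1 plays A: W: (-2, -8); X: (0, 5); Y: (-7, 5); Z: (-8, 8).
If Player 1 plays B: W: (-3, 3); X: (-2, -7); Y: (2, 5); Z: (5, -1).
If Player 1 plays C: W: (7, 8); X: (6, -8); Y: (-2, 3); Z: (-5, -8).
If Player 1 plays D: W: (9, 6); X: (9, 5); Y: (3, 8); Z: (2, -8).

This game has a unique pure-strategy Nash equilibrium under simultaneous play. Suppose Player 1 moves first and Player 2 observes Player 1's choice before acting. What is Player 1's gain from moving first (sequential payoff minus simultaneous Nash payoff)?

Solve by backward induction (Player 1 leads).
- A: BR = Z, leader payoff -8.
- B: BR = Y, leader payoff 2.
- C: BR = W, leader payoff 7.
- D: BR = Y, leader payoff 3.
Among -8, 2, 7, 3, the best is 7 at C. Subgame-perfect outcome: (C, W) with payoffs (7, 8).
Now find the simultaneous Nash equilibrium.
Player 1's best replies: W→D; X→D; Y→D; Z→B.
Player 2's best replies: A→Z; B→Y; C→W; D→Y.
Only (D, Y) has each player best-responding; Nash payoffs (3, 8).
Player 1's commitment gain: 7 − 3 = 4.

4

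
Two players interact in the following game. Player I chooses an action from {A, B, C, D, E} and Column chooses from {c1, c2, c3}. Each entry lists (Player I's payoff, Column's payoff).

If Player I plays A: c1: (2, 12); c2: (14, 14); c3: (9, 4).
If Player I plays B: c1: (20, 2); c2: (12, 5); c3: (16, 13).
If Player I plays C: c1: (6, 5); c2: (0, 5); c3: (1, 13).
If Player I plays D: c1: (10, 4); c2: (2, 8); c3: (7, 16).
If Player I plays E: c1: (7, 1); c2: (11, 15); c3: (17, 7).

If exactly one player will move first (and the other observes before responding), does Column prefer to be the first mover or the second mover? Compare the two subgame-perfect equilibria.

If Player I leads: Column's best replies are A→c2, B→c3, C→c3, D→c3, E→c2; Player I's induced payoffs 14, 16, 1, 7, 11; outcome (B, c3), payoffs (16, 13).
If Column leads: Player I's best replies are c1→B, c2→A, c3→E; Column's induced payoffs 2, 14, 7; outcome (A, c2), payoffs (14, 14).
Column gets 14 moving first and 13 moving second, so Column prefers to move first.

first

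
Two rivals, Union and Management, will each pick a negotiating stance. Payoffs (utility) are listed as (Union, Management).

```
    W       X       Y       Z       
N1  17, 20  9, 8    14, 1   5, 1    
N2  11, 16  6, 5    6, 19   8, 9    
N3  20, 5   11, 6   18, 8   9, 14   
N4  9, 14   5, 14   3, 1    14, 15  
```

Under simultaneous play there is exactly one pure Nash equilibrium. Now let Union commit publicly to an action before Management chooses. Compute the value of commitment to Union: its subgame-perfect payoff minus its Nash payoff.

Backward induction with Union moving first.
- N1 → Management plays W (best of 20, 8, 1, 1); Union gets 17.
- N2 → Management plays Y (best of 16, 5, 19, 9); Union gets 6.
- N3 → Management plays Z (best of 5, 6, 8, 14); Union gets 9.
- N4 → Management plays Z (best of 14, 14, 1, 15); Union gets 14.
Union's induced payoffs are 17, 6, 9, 14, so Union commits to N1. Subgame-perfect outcome: (N1, W) with payoffs (17, 20).
Under simultaneous play:
Union's best replies: W→N3; X→N3; Y→N3; Z→N4.
Management's best replies: N1→W; N2→Y; N3→Z; N4→Z.
The unique mutual best reply is (N4, Z), giving (14, 15).
Union's commitment gain: 17 − 14 = 3.

3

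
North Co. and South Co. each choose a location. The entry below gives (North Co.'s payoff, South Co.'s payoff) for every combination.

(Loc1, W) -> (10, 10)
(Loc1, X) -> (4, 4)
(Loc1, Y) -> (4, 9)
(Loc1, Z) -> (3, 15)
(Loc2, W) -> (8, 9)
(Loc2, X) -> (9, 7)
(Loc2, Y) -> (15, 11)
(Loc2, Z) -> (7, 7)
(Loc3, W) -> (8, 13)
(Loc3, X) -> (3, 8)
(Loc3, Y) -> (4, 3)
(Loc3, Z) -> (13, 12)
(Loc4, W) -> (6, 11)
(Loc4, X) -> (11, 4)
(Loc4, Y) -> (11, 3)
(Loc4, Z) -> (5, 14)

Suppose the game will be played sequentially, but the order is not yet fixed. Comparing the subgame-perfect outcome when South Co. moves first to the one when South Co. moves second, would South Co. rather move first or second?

first

If North Co. leads: South Co.'s best replies are Loc1→Z, Loc2→Y, Loc3→W, Loc4→Z; North Co.'s induced payoffs 3, 15, 8, 5; outcome (Loc2, Y), payoffs (15, 11).
If South Co. leads: North Co.'s best replies are W→Loc1, X→Loc4, Y→Loc2, Z→Loc3; South Co.'s induced payoffs 10, 4, 11, 12; outcome (Loc3, Z), payoffs (13, 12).
South Co. gets 12 moving first and 11 moving second, so South Co. prefers to move first.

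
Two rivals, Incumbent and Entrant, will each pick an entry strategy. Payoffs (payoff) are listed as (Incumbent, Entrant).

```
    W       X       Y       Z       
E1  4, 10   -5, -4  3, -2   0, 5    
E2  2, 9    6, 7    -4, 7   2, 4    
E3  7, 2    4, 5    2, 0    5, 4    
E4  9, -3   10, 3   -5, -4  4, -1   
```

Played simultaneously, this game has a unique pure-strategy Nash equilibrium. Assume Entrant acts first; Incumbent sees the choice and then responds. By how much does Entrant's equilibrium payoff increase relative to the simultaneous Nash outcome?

Backward induction with Entrant moving first.
- W: BR = E4, leader payoff -3.
- X: BR = E4, leader payoff 3.
- Y: BR = E1, leader payoff -2.
- Z: BR = E3, leader payoff 4.
Maximizing over -3, 3, -2, 4, Entrant chooses Z. Subgame-perfect outcome: (E3, Z) with payoffs (5, 4).
Now find the simultaneous Nash equilibrium.
Incumbent's best replies: W→E4; X→E4; Y→E1; Z→E3.
Entrant's best replies: E1→W; E2→W; E3→X; E4→X.
Only (E4, X) has each player best-responding; Nash payoffs (10, 3).
Entrant's commitment gain: 4 − 3 = 1.

1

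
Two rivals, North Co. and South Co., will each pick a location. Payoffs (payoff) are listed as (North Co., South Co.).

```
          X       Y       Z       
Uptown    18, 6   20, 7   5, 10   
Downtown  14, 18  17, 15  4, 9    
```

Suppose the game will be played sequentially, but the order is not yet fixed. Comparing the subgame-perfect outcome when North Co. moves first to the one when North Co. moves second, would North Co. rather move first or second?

If North Co. leads: South Co.'s best replies are Uptown→Z, Downtown→X; North Co.'s induced payoffs 5, 14; outcome (Downtown, X), payoffs (14, 18).
If South Co. leads: North Co.'s best replies are X→Uptown, Y→Uptown, Z→Uptown; South Co.'s induced payoffs 6, 7, 10; outcome (Uptown, Z), payoffs (5, 10).
North Co. gets 14 moving first and 5 moving second, so North Co. prefers to move first.

first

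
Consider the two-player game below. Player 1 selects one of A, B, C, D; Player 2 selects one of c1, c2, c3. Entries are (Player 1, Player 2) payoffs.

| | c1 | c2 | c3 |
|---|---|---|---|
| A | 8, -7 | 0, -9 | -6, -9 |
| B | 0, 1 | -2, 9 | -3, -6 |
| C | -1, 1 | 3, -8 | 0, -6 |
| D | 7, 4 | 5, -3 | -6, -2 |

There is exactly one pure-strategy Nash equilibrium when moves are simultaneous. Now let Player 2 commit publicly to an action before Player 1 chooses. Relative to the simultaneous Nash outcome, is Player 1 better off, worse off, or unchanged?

worse off

Work backward from Player 1's decision.
- c1: BR = A, leader payoff -7.
- c2: BR = D, leader payoff -3.
- c3: BR = C, leader payoff -6.
Player 2's induced payoffs are -7, -3, -6, so Player 2 commits to c2. Subgame-perfect outcome: (D, c2) with payoffs (5, -3).
Under simultaneous play:
Player 1's best replies: c1→A; c2→D; c3→C.
Player 2's best replies: A→c1; B→c2; C→c1; D→c1.
Only (A, c1) has each player best-responding; Nash payoffs (8, -7).
Player 1 earns 5 sequentially versus 8 at the Nash outcome: worse off.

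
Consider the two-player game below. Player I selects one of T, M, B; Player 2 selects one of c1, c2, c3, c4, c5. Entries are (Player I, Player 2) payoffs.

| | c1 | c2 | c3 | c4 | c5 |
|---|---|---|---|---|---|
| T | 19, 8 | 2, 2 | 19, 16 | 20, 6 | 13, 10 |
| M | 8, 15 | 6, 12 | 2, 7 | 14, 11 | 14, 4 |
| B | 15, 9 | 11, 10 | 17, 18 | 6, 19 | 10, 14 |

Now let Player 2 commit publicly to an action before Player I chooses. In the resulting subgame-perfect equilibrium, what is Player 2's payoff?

16

Player I best-responds to each possible Player 2 move:
- c1: Player I compares 19, 8, 15 and picks T; Player 2 would get 8.
- c2: Player I compares 2, 6, 11 and picks B; Player 2 would get 10.
- c3: Player I compares 19, 2, 17 and picks T; Player 2 would get 16.
- c4: Player I compares 20, 14, 6 and picks T; Player 2 would get 6.
- c5: Player I compares 13, 14, 10 and picks M; Player 2 would get 4.
Maximizing over 8, 10, 16, 6, 4, Player 2 chooses c3. Subgame-perfect outcome: (T, c3) with payoffs (19, 16).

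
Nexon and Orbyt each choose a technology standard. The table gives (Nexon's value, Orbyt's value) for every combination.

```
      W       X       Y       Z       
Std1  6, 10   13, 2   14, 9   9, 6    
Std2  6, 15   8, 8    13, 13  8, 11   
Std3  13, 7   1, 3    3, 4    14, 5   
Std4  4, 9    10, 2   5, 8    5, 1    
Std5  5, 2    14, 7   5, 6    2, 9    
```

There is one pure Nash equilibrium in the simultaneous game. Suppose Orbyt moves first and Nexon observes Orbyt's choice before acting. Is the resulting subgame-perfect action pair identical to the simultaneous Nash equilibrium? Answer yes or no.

Nexon best-responds to each possible Orbyt move:
- W → Nexon plays Std3 (best of 6, 6, 13, 4, 5); Orbyt gets 7.
- X → Nexon plays Std5 (best of 13, 8, 1, 10, 14); Orbyt gets 7.
- Y → Nexon plays Std1 (best of 14, 13, 3, 5, 5); Orbyt gets 9.
- Z → Nexon plays Std3 (best of 9, 8, 14, 5, 2); Orbyt gets 5.
Orbyt's induced payoffs are 7, 7, 9, 5, so Orbyt commits to Y. Subgame-perfect outcome: (Std1, Y) with payoffs (14, 9).
Now find the simultaneous Nash equilibrium.
Nexon's best replies: W→Std3; X→Std5; Y→Std1; Z→Std3.
Orbyt's best replies: Std1→W; Std2→W; Std3→W; Std4→W; Std5→Z.
Only (Std3, W) has each player best-responding; Nash payoffs (13, 7).
Sequential outcome (Std1, Y) differs from the Nash profile (Std3, W).

no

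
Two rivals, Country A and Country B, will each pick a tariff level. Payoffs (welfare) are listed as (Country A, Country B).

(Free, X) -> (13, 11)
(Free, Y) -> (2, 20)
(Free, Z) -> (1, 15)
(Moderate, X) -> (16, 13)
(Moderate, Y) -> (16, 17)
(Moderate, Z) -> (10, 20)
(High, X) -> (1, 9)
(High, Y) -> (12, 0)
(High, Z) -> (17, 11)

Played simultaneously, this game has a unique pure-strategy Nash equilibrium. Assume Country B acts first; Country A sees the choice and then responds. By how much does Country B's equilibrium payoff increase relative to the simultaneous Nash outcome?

6

Work backward from Country A's decision.
- X → Country A plays Moderate (best of 13, 16, 1); Country B gets 13.
- Y → Country A plays Moderate (best of 2, 16, 12); Country B gets 17.
- Z → Country A plays High (best of 1, 10, 17); Country B gets 11.
Among 13, 17, 11, the best is 17 at Y. Subgame-perfect outcome: (Moderate, Y) with payoffs (16, 17).
Under simultaneous play:
Country A's best replies: X→Moderate; Y→Moderate; Z→High.
Country B's best replies: Free→Y; Moderate→Z; High→Z.
The unique mutual best reply is (High, Z), giving (17, 11).
Country B's commitment gain: 17 − 11 = 6.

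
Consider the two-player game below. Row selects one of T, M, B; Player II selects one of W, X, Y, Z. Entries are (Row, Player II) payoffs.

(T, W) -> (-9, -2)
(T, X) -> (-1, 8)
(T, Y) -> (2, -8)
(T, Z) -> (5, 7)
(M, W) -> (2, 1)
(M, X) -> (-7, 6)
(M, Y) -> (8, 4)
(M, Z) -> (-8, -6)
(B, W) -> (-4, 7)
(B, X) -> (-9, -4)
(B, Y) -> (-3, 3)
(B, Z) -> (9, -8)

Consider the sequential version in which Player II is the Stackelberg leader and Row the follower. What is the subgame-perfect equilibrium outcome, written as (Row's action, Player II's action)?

Row best-responds to each possible Player II move:
- W → Row plays M (best of -9, 2, -4); Player II gets 1.
- X → Row plays T (best of -1, -7, -9); Player II gets 8.
- Y → Row plays M (best of 2, 8, -3); Player II gets 4.
- Z → Row plays B (best of 5, -8, 9); Player II gets -8.
Among 1, 8, 4, -8, the best is 8 at X. Subgame-perfect outcome: (T, X) with payoffs (-1, 8).

(T, X)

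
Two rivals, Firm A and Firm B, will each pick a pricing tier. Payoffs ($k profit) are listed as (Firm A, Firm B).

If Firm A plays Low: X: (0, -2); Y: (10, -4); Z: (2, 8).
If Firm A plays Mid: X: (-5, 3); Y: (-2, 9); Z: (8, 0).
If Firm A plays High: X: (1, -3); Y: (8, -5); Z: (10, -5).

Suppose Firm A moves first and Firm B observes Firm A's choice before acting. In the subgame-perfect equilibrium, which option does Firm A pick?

Firm B best-responds to each possible Firm A move:
- Low: BR = Z, leader payoff 2.
- Mid: BR = Y, leader payoff -2.
- High: BR = X, leader payoff 1.
Among 2, -2, 1, the best is 2 at Low. Subgame-perfect outcome: (Low, Z) with payoffs (2, 8).

Low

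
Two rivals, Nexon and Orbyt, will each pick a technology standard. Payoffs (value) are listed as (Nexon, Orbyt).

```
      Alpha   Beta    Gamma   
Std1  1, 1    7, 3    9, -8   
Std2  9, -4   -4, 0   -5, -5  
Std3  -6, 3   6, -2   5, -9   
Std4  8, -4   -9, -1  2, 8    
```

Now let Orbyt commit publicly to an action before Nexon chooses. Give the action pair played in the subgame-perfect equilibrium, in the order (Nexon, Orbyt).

Backward induction with Orbyt moving first.
- Alpha: Nexon compares 1, 9, -6, 8 and picks Std2; Orbyt would get -4.
- Beta: Nexon compares 7, -4, 6, -9 and picks Std1; Orbyt would get 3.
- Gamma: Nexon compares 9, -5, 5, 2 and picks Std1; Orbyt would get -8.
Among -4, 3, -8, the best is 3 at Beta. Subgame-perfect outcome: (Std1, Beta) with payoffs (7, 3).

(Std1, Beta)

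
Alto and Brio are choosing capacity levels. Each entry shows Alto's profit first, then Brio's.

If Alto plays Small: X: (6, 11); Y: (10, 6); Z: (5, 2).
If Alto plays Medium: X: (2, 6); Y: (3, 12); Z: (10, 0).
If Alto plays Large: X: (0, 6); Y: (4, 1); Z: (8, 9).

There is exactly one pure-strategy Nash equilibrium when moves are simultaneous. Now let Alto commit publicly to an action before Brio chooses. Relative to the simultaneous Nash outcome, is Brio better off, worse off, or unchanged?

Work backward from Brio's decision.
- Small: BR = X, leader payoff 6.
- Medium: BR = Y, leader payoff 3.
- Large: BR = Z, leader payoff 8.
Among 6, 3, 8, the best is 8 at Large. Subgame-perfect outcome: (Large, Z) with payoffs (8, 9).
Under simultaneous play:
Alto's best replies: X→Small; Y→Small; Z→Medium.
Brio's best replies: Small→X; Medium→Y; Large→Z.
The unique mutual best reply is (Small, X), giving (6, 11).
Brio earns 9 sequentially versus 11 at the Nash outcome: worse off.

worse off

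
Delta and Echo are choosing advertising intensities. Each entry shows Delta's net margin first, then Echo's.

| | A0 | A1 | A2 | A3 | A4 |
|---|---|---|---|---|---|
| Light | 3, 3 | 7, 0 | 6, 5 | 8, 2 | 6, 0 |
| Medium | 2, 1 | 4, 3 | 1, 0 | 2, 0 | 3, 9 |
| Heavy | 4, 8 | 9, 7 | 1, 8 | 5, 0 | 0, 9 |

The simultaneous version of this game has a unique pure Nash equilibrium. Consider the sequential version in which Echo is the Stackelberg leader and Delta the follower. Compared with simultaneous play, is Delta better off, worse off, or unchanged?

worse off

Delta best-responds to each possible Echo move:
- A0 → Delta plays Heavy (best of 3, 2, 4); Echo gets 8.
- A1 → Delta plays Heavy (best of 7, 4, 9); Echo gets 7.
- A2 → Delta plays Light (best of 6, 1, 1); Echo gets 5.
- A3 → Delta plays Light (best of 8, 2, 5); Echo gets 2.
- A4 → Delta plays Light (best of 6, 3, 0); Echo gets 0.
Echo's induced payoffs are 8, 7, 5, 2, 0, so Echo commits to A0. Subgame-perfect outcome: (Heavy, A0) with payoffs (4, 8).
Under simultaneous play:
Delta's best replies: A0→Heavy; A1→Heavy; A2→Light; A3→Light; A4→Light.
Echo's best replies: Light→A2; Medium→A4; Heavy→A4.
The unique mutual best reply is (Light, A2), giving (6, 5).
Delta earns 4 sequentially versus 6 at the Nash outcome: worse off.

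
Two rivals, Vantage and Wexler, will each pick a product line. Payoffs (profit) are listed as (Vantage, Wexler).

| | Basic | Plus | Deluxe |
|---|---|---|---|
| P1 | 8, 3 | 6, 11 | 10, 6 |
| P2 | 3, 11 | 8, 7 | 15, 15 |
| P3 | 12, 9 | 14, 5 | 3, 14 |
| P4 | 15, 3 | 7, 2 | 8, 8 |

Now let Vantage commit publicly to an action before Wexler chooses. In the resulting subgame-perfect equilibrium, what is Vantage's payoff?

15

Work backward from Wexler's decision.
- P1 → Wexler plays Plus (best of 3, 11, 6); Vantage gets 6.
- P2 → Wexler plays Deluxe (best of 11, 7, 15); Vantage gets 15.
- P3 → Wexler plays Deluxe (best of 9, 5, 14); Vantage gets 3.
- P4 → Wexler plays Deluxe (best of 3, 2, 8); Vantage gets 8.
Vantage's induced payoffs are 6, 15, 3, 8, so Vantage commits to P2. Subgame-perfect outcome: (P2, Deluxe) with payoffs (15, 15).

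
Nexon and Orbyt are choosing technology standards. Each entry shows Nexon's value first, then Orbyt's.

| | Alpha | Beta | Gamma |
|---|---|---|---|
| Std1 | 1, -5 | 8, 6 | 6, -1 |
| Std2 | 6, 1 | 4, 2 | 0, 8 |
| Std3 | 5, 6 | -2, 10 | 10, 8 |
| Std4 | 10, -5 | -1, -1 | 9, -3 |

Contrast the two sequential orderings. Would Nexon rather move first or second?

second

If Nexon leads: Orbyt's best replies are Std1→Beta, Std2→Gamma, Std3→Beta, Std4→Beta; Nexon's induced payoffs 8, 0, -2, -1; outcome (Std1, Beta), payoffs (8, 6).
If Orbyt leads: Nexon's best replies are Alpha→Std4, Beta→Std1, Gamma→Std3; Orbyt's induced payoffs -5, 6, 8; outcome (Std3, Gamma), payoffs (10, 8).
Nexon gets 8 moving first and 10 moving second, so Nexon prefers to move second.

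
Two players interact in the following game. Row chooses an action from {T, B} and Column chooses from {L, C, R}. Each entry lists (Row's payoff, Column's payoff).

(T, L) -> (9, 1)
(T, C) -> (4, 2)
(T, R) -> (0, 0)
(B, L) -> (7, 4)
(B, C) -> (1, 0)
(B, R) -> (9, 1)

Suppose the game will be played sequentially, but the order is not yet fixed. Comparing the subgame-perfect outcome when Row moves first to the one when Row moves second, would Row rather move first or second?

If Row leads: Column's best replies are T→C, B→L; Row's induced payoffs 4, 7; outcome (B, L), payoffs (7, 4).
If Column leads: Row's best replies are L→T, C→T, R→B; Column's induced payoffs 1, 2, 1; outcome (T, C), payoffs (4, 2).
Row gets 7 moving first and 4 moving second, so Row prefers to move first.

first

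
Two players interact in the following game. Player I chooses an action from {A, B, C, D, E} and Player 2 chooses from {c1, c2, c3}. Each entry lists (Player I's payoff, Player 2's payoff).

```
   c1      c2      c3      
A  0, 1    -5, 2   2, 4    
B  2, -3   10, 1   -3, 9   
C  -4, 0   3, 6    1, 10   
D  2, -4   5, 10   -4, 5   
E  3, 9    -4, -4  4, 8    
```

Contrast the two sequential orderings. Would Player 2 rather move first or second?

second

If Player I leads: Player 2's best replies are A→c3, B→c3, C→c3, D→c2, E→c1; Player I's induced payoffs 2, -3, 1, 5, 3; outcome (D, c2), payoffs (5, 10).
If Player 2 leads: Player I's best replies are c1→E, c2→B, c3→E; Player 2's induced payoffs 9, 1, 8; outcome (E, c1), payoffs (3, 9).
Player 2 gets 9 moving first and 10 moving second, so Player 2 prefers to move second.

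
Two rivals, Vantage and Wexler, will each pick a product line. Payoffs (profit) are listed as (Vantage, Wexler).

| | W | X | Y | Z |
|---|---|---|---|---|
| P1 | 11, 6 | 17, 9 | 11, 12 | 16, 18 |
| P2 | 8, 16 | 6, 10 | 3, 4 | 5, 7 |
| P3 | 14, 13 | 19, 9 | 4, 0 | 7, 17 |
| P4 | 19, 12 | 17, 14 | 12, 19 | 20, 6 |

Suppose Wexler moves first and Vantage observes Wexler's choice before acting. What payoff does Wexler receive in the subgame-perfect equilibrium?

Work backward from Vantage's decision.
- W: Vantage compares 11, 8, 14, 19 and picks P4; Wexler would get 12.
- X: Vantage compares 17, 6, 19, 17 and picks P3; Wexler would get 9.
- Y: Vantage compares 11, 3, 4, 12 and picks P4; Wexler would get 19.
- Z: Vantage compares 16, 5, 7, 20 and picks P4; Wexler would get 6.
Wexler's induced payoffs are 12, 9, 19, 6, so Wexler commits to Y. Subgame-perfect outcome: (P4, Y) with payoffs (12, 19).

19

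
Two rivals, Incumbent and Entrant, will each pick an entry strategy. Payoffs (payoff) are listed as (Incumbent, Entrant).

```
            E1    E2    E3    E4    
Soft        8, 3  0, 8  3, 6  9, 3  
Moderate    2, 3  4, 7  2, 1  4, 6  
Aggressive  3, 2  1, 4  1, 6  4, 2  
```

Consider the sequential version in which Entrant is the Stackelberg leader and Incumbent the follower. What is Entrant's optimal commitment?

E2

Work backward from Incumbent's decision.
- E1: BR = Soft, leader payoff 3.
- E2: BR = Moderate, leader payoff 7.
- E3: BR = Soft, leader payoff 6.
- E4: BR = Soft, leader payoff 3.
Among 3, 7, 6, 3, the best is 7 at E2. Subgame-perfect outcome: (Moderate, E2) with payoffs (4, 7).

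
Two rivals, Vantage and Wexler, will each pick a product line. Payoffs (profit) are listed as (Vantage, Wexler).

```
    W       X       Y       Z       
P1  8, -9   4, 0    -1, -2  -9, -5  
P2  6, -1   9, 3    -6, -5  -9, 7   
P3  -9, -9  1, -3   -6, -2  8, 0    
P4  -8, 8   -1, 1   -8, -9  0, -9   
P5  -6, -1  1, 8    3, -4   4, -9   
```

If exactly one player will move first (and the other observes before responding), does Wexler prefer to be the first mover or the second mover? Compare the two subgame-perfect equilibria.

If Vantage leads: Wexler's best replies are P1→X, P2→Z, P3→Z, P4→W, P5→X; Vantage's induced payoffs 4, -9, 8, -8, 1; outcome (P3, Z), payoffs (8, 0).
If Wexler leads: Vantage's best replies are W→P1, X→P2, Y→P5, Z→P3; Wexler's induced payoffs -9, 3, -4, 0; outcome (P2, X), payoffs (9, 3).
Wexler gets 3 moving first and 0 moving second, so Wexler prefers to move first.

first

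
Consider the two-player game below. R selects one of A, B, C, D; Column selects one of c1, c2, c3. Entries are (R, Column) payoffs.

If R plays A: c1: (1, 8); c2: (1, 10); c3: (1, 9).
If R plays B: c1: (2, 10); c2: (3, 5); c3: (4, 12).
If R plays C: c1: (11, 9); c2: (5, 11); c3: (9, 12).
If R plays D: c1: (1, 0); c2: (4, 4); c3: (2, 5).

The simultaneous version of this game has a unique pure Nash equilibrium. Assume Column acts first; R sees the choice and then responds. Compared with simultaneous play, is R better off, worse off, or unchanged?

unchanged

Work backward from R's decision.
- c1: R compares 1, 2, 11, 1 and picks C; Column would get 9.
- c2: R compares 1, 3, 5, 4 and picks C; Column would get 11.
- c3: R compares 1, 4, 9, 2 and picks C; Column would get 12.
Among 9, 11, 12, the best is 12 at c3. Subgame-perfect outcome: (C, c3) with payoffs (9, 12).
For the simultaneous game, intersect best replies.
R's best replies: c1→C; c2→C; c3→C.
Column's best replies: A→c2; B→c3; C→c3; D→c3.
The unique mutual best reply is (C, c3), giving (9, 12).
R earns 9 sequentially versus 9 at the Nash outcome: unchanged.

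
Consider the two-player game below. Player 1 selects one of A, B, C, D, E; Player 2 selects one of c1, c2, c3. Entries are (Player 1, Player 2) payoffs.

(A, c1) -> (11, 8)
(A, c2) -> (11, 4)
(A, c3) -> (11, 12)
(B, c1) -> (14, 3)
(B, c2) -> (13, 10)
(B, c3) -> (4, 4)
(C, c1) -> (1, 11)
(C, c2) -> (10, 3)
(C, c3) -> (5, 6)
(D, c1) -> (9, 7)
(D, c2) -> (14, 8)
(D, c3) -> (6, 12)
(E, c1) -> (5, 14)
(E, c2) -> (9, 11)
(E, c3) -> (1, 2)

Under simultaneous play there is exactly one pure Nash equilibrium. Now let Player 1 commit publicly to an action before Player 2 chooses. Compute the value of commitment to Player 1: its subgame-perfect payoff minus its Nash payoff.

2

Player 2 best-responds to each possible Player 1 move:
- A: BR = c3, leader payoff 11.
- B: BR = c2, leader payoff 13.
- C: BR = c1, leader payoff 1.
- D: BR = c3, leader payoff 6.
- E: BR = c1, leader payoff 5.
Player 1's induced payoffs are 11, 13, 1, 6, 5, so Player 1 commits to B. Subgame-perfect outcome: (B, c2) with payoffs (13, 10).
For the simultaneous game, intersect best replies.
Player 1's best replies: c1→B; c2→D; c3→A.
Player 2's best replies: A→c3; B→c2; C→c1; D→c3; E→c1.
Only (A, c3) has each player best-responding; Nash payoffs (11, 12).
Player 1's commitment gain: 13 − 11 = 2.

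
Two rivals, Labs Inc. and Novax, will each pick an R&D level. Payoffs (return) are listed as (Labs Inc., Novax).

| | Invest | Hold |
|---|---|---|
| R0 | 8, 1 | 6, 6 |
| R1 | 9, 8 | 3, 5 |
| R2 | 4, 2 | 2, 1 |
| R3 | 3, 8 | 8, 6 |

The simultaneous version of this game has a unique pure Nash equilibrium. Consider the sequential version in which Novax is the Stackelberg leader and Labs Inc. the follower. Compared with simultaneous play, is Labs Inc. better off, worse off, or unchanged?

Labs Inc. best-responds to each possible Novax move:
- Invest: BR = R1, leader payoff 8.
- Hold: BR = R3, leader payoff 6.
Among 8, 6, the best is 8 at Invest. Subgame-perfect outcome: (R1, Invest) with payoffs (9, 8).
Now find the simultaneous Nash equilibrium.
Labs Inc.'s best replies: Invest→R1; Hold→R3.
Novax's best replies: R0→Hold; R1→Invest; R2→Invest; R3→Invest.
Only (R1, Invest) has each player best-responding; Nash payoffs (9, 8).
Labs Inc. earns 9 sequentially versus 9 at the Nash outcome: unchanged.

unchanged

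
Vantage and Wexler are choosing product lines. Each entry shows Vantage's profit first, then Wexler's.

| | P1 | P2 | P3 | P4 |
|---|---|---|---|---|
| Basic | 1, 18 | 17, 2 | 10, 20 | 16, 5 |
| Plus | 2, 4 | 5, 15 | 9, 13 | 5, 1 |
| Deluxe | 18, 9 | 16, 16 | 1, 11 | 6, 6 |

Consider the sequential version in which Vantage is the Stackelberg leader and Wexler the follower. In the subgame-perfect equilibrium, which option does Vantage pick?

Deluxe

Wexler best-responds to each possible Vantage move:
- Basic → Wexler plays P3 (best of 18, 2, 20, 5); Vantage gets 10.
- Plus → Wexler plays P2 (best of 4, 15, 13, 1); Vantage gets 5.
- Deluxe → Wexler plays P2 (best of 9, 16, 11, 6); Vantage gets 16.
Among 10, 5, 16, the best is 16 at Deluxe. Subgame-perfect outcome: (Deluxe, P2) with payoffs (16, 16).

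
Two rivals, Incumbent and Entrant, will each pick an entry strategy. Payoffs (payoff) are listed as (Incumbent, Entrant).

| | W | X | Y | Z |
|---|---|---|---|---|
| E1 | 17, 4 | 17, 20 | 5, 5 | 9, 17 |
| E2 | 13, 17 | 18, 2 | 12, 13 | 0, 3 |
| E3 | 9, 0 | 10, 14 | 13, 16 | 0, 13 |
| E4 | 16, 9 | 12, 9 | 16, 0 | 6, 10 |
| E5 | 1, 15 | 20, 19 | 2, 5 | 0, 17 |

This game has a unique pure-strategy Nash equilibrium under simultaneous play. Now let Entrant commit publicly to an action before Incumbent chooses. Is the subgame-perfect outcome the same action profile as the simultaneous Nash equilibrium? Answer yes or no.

yes

Backward induction with Entrant moving first.
- W: Incumbent compares 17, 13, 9, 16, 1 and picks E1; Entrant would get 4.
- X: Incumbent compares 17, 18, 10, 12, 20 and picks E5; Entrant would get 19.
- Y: Incumbent compares 5, 12, 13, 16, 2 and picks E4; Entrant would get 0.
- Z: Incumbent compares 9, 0, 0, 6, 0 and picks E1; Entrant would get 17.
Maximizing over 4, 19, 0, 17, Entrant chooses X. Subgame-perfect outcome: (E5, X) with payoffs (20, 19).
For the simultaneous game, intersect best replies.
Incumbent's best replies: W→E1; X→E5; Y→E4; Z→E1.
Entrant's best replies: E1→X; E2→W; E3→Y; E4→Z; E5→X.
Only (E5, X) has each player best-responding; Nash payoffs (20, 19).
Sequential outcome (E5, X) coincides with the Nash profile (E5, X).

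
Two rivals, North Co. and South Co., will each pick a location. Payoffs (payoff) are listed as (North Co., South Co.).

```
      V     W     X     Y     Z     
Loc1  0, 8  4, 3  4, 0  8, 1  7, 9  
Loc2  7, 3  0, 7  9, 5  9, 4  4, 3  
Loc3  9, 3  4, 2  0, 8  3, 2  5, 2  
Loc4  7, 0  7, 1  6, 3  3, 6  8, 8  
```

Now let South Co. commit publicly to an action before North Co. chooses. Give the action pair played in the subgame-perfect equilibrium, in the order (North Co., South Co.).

(Loc4, Z)

North Co. best-responds to each possible South Co. move:
- V: BR = Loc3, leader payoff 3.
- W: BR = Loc4, leader payoff 1.
- X: BR = Loc2, leader payoff 5.
- Y: BR = Loc2, leader payoff 4.
- Z: BR = Loc4, leader payoff 8.
Maximizing over 3, 1, 5, 4, 8, South Co. chooses Z. Subgame-perfect outcome: (Loc4, Z) with payoffs (8, 8).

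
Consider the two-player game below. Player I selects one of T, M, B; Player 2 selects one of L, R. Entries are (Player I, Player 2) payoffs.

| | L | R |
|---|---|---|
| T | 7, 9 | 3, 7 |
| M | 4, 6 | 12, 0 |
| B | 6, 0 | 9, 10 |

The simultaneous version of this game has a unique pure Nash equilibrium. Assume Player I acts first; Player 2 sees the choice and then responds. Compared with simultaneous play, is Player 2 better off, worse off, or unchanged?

Backward induction with Player I moving first.
- T: Player 2 compares 9, 7 and picks L; Player I would get 7.
- M: Player 2 compares 6, 0 and picks L; Player I would get 4.
- B: Player 2 compares 0, 10 and picks R; Player I would get 9.
Player I's induced payoffs are 7, 4, 9, so Player I commits to B. Subgame-perfect outcome: (B, R) with payoffs (9, 10).
Under simultaneous play:
Player I's best replies: L→T; R→M.
Player 2's best replies: T→L; M→L; B→R.
The unique mutual best reply is (T, L), giving (7, 9).
Player 2 earns 10 sequentially versus 9 at the Nash outcome: better off.

better off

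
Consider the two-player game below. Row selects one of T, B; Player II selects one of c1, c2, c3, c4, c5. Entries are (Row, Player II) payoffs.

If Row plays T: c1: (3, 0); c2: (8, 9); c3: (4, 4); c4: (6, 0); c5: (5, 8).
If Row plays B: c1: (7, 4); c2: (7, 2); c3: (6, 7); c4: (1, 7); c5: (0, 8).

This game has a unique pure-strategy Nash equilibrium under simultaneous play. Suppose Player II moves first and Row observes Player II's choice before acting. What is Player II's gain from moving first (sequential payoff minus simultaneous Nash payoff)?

0

Work backward from Row's decision.
- c1 → Row plays B (best of 3, 7); Player II gets 4.
- c2 → Row plays T (best of 8, 7); Player II gets 9.
- c3 → Row plays B (best of 4, 6); Player II gets 7.
- c4 → Row plays T (best of 6, 1); Player II gets 0.
- c5 → Row plays T (best of 5, 0); Player II gets 8.
Among 4, 9, 7, 0, 8, the best is 9 at c2. Subgame-perfect outcome: (T, c2) with payoffs (8, 9).
Now find the simultaneous Nash equilibrium.
Row's best replies: c1→B; c2→T; c3→B; c4→T; c5→T.
Player II's best replies: T→c2; B→c5.
Only (T, c2) has each player best-responding; Nash payoffs (8, 9).
Player II's commitment gain: 9 − 9 = 0.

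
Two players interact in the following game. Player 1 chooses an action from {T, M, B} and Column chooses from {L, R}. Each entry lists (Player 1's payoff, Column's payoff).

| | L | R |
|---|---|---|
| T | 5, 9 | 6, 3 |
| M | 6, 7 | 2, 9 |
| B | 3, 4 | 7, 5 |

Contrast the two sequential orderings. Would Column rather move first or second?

first

If Player 1 leads: Column's best replies are T→L, M→R, B→R; Player 1's induced payoffs 5, 2, 7; outcome (B, R), payoffs (7, 5).
If Column leads: Player 1's best replies are L→M, R→B; Column's induced payoffs 7, 5; outcome (M, L), payoffs (6, 7).
Column gets 7 moving first and 5 moving second, so Column prefers to move first.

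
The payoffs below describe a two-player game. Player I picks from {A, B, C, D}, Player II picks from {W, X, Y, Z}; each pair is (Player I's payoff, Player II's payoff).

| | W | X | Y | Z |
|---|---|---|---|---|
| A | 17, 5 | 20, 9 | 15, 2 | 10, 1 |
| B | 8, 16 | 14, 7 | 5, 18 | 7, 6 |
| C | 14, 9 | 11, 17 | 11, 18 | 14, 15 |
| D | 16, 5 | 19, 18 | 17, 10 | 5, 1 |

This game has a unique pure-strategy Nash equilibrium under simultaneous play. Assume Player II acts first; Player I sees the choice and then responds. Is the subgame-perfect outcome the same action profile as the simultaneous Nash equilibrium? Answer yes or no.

Work backward from Player I's decision.
- W: Player I compares 17, 8, 14, 16 and picks A; Player II would get 5.
- X: Player I compares 20, 14, 11, 19 and picks A; Player II would get 9.
- Y: Player I compares 15, 5, 11, 17 and picks D; Player II would get 10.
- Z: Player I compares 10, 7, 14, 5 and picks C; Player II would get 15.
Player II's induced payoffs are 5, 9, 10, 15, so Player II commits to Z. Subgame-perfect outcome: (C, Z) with payoffs (14, 15).
For the simultaneous game, intersect best replies.
Player I's best replies: W→A; X→A; Y→D; Z→C.
Player II's best replies: A→X; B→Y; C→Y; D→X.
Only (A, X) has each player best-responding; Nash payoffs (20, 9).
Sequential outcome (C, Z) differs from the Nash profile (A, X).

no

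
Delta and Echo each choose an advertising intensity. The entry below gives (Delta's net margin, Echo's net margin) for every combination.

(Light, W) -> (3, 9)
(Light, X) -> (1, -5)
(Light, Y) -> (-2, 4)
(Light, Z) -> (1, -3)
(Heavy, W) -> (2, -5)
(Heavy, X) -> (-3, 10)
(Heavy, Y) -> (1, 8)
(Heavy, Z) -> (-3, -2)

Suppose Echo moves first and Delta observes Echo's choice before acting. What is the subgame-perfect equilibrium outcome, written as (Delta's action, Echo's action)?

Work backward from Delta's decision.
- W → Delta plays Light (best of 3, 2); Echo gets 9.
- X → Delta plays Light (best of 1, -3); Echo gets -5.
- Y → Delta plays Heavy (best of -2, 1); Echo gets 8.
- Z → Delta plays Light (best of 1, -3); Echo gets -3.
Echo's induced payoffs are 9, -5, 8, -3, so Echo commits to W. Subgame-perfect outcome: (Light, W) with payoffs (3, 9).

(Light, W)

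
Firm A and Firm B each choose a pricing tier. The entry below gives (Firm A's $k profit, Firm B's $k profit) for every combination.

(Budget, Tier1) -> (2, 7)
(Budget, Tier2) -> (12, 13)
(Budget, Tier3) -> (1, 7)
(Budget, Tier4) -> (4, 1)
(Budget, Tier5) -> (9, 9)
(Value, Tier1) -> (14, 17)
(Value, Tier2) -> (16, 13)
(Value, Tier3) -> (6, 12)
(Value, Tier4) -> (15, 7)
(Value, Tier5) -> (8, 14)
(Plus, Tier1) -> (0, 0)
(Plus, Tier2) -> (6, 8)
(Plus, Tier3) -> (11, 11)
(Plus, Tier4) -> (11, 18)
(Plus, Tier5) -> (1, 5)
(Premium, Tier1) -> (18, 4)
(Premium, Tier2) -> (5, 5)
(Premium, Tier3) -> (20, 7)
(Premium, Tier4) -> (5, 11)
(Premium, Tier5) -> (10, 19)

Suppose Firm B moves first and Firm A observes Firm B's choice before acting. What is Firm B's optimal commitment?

Backward induction with Firm B moving first.
- Tier1: Firm A compares 2, 14, 0, 18 and picks Premium; Firm B would get 4.
- Tier2: Firm A compares 12, 16, 6, 5 and picks Value; Firm B would get 13.
- Tier3: Firm A compares 1, 6, 11, 20 and picks Premium; Firm B would get 7.
- Tier4: Firm A compares 4, 15, 11, 5 and picks Value; Firm B would get 7.
- Tier5: Firm A compares 9, 8, 1, 10 and picks Premium; Firm B would get 19.
Among 4, 13, 7, 7, 19, the best is 19 at Tier5. Subgame-perfect outcome: (Premium, Tier5) with payoffs (10, 19).

Tier5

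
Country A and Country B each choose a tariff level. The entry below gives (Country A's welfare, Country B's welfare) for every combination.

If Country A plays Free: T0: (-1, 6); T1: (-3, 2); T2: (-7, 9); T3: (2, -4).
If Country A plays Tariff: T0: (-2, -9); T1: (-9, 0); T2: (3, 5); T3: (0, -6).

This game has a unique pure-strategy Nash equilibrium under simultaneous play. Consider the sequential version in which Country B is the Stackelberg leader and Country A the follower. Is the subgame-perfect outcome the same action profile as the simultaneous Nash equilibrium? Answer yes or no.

Country A best-responds to each possible Country B move:
- T0 → Country A plays Free (best of -1, -2); Country B gets 6.
- T1 → Country A plays Free (best of -3, -9); Country B gets 2.
- T2 → Country A plays Tariff (best of -7, 3); Country B gets 5.
- T3 → Country A plays Free (best of 2, 0); Country B gets -4.
Country B's induced payoffs are 6, 2, 5, -4, so Country B commits to T0. Subgame-perfect outcome: (Free, T0) with payoffs (-1, 6).
For the simultaneous game, intersect best replies.
Country A's best replies: T0→Free; T1→Free; T2→Tariff; T3→Free.
Country B's best replies: Free→T2; Tariff→T2.
Only (Tariff, T2) has each player best-responding; Nash payoffs (3, 5).
Sequential outcome (Free, T0) differs from the Nash profile (Tariff, T2).

no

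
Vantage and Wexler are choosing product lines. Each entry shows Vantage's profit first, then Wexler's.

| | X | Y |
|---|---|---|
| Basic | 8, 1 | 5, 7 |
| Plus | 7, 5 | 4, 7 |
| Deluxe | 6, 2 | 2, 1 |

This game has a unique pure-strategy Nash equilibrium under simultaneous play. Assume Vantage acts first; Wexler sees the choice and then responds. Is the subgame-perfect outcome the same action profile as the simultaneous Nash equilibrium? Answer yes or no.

no

Solve by backward induction (Vantage leads).
- Basic → Wexler plays Y (best of 1, 7); Vantage gets 5.
- Plus → Wexler plays Y (best of 5, 7); Vantage gets 4.
- Deluxe → Wexler plays X (best of 2, 1); Vantage gets 6.
Vantage's induced payoffs are 5, 4, 6, so Vantage commits to Deluxe. Subgame-perfect outcome: (Deluxe, X) with payoffs (6, 2).
For the simultaneous game, intersect best replies.
Vantage's best replies: X→Basic; Y→Basic.
Wexler's best replies: Basic→Y; Plus→Y; Deluxe→X.
Only (Basic, Y) has each player best-responding; Nash payoffs (5, 7).
Sequential outcome (Deluxe, X) differs from the Nash profile (Basic, Y).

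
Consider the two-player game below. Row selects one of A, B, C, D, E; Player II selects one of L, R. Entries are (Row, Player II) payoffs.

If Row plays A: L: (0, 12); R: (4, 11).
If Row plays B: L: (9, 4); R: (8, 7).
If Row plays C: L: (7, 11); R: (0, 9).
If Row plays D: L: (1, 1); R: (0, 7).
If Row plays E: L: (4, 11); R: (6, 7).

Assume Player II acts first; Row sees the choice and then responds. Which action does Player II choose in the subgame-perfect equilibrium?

R

Backward induction with Player II moving first.
- L: Row compares 0, 9, 7, 1, 4 and picks B; Player II would get 4.
- R: Row compares 4, 8, 0, 0, 6 and picks B; Player II would get 7.
Maximizing over 4, 7, Player II chooses R. Subgame-perfect outcome: (B, R) with payoffs (8, 7).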